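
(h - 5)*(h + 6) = h^2 + h - 30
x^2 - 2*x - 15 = (x - 5)*(x + 3)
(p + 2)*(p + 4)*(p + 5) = p^3 + 11*p^2 + 38*p + 40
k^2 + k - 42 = (k - 6)*(k + 7)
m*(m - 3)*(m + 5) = m^3 + 2*m^2 - 15*m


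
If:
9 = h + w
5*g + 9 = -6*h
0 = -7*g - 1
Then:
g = -1/7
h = -29/21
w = 218/21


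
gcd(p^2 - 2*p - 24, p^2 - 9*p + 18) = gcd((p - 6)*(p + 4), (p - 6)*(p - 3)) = p - 6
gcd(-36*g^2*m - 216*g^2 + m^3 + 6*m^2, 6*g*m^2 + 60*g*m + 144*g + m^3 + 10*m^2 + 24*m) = 6*g*m + 36*g + m^2 + 6*m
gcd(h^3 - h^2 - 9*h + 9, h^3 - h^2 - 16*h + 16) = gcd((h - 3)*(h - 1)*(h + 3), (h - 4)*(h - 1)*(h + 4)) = h - 1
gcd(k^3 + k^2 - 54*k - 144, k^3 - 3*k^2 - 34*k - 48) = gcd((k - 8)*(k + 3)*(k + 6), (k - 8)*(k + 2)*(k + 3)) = k^2 - 5*k - 24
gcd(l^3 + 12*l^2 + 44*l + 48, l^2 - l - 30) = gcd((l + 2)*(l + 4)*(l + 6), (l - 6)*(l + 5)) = 1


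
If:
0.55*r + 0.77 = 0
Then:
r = -1.40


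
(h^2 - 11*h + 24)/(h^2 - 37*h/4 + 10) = 4*(h - 3)/(4*h - 5)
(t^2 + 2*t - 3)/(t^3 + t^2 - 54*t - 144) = (t - 1)/(t^2 - 2*t - 48)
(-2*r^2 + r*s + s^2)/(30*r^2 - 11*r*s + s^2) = (-2*r^2 + r*s + s^2)/(30*r^2 - 11*r*s + s^2)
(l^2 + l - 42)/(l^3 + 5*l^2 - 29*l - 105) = (l - 6)/(l^2 - 2*l - 15)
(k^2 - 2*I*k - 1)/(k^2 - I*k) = (k - I)/k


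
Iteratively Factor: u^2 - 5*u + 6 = (u - 3)*(u - 2)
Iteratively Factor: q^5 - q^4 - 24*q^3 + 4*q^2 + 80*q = (q - 5)*(q^4 + 4*q^3 - 4*q^2 - 16*q) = (q - 5)*(q - 2)*(q^3 + 6*q^2 + 8*q) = q*(q - 5)*(q - 2)*(q^2 + 6*q + 8) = q*(q - 5)*(q - 2)*(q + 4)*(q + 2)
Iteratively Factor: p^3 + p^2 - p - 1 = (p + 1)*(p^2 - 1) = (p - 1)*(p + 1)*(p + 1)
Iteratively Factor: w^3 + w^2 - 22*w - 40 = (w - 5)*(w^2 + 6*w + 8) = (w - 5)*(w + 4)*(w + 2)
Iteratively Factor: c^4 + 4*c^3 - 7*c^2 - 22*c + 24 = (c + 4)*(c^3 - 7*c + 6) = (c - 2)*(c + 4)*(c^2 + 2*c - 3) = (c - 2)*(c + 3)*(c + 4)*(c - 1)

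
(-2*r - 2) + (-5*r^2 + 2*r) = -5*r^2 - 2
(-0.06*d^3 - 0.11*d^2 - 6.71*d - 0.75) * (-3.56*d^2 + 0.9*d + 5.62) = 0.2136*d^5 + 0.3376*d^4 + 23.4514*d^3 - 3.9872*d^2 - 38.3852*d - 4.215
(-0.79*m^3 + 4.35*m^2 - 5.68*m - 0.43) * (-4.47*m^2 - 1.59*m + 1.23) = 3.5313*m^5 - 18.1884*m^4 + 17.5014*m^3 + 16.3038*m^2 - 6.3027*m - 0.5289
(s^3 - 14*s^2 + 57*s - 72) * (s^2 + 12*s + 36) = s^5 - 2*s^4 - 75*s^3 + 108*s^2 + 1188*s - 2592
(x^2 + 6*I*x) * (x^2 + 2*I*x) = x^4 + 8*I*x^3 - 12*x^2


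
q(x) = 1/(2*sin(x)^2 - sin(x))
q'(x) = (-4*sin(x)*cos(x) + cos(x))/(2*sin(x)^2 - sin(x))^2 = (-4/tan(x) + cos(x)/sin(x)^2)/(2*sin(x) - 1)^2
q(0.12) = -10.98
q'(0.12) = 62.41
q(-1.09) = 0.41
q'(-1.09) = 0.35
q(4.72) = 0.33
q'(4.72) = 0.00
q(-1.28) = 0.36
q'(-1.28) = 0.18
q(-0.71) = 0.67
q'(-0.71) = 1.21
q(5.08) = 0.37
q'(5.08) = 0.24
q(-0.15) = 5.15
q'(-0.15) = 41.93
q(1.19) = 1.26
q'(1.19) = -1.59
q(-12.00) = 25.48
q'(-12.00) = -627.95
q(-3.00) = 5.53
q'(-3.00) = -47.30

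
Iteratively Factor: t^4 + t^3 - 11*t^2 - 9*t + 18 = (t + 3)*(t^3 - 2*t^2 - 5*t + 6) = (t - 1)*(t + 3)*(t^2 - t - 6) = (t - 3)*(t - 1)*(t + 3)*(t + 2)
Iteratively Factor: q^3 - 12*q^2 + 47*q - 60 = (q - 5)*(q^2 - 7*q + 12) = (q - 5)*(q - 4)*(q - 3)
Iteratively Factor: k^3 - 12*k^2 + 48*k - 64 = (k - 4)*(k^2 - 8*k + 16) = (k - 4)^2*(k - 4)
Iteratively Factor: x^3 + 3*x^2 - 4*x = (x)*(x^2 + 3*x - 4) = x*(x + 4)*(x - 1)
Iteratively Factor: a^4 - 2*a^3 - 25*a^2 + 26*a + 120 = (a + 2)*(a^3 - 4*a^2 - 17*a + 60) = (a + 2)*(a + 4)*(a^2 - 8*a + 15) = (a - 5)*(a + 2)*(a + 4)*(a - 3)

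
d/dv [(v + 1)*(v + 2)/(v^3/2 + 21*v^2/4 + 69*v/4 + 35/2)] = 8*(-v^2 - 2*v + 9)/(4*v^4 + 68*v^3 + 429*v^2 + 1190*v + 1225)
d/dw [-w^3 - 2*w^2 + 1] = w*(-3*w - 4)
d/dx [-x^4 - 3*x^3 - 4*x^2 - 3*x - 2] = -4*x^3 - 9*x^2 - 8*x - 3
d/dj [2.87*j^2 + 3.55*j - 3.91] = 5.74*j + 3.55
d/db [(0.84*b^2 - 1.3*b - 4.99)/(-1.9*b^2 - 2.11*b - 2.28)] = (-4.2424*b^2 - 22.7924*b - 7.5649)/(3.61*b^4 + 8.018*b^3 + 13.1161*b^2 + 9.6216*b + 5.1984)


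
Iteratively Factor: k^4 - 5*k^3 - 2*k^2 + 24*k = (k - 3)*(k^3 - 2*k^2 - 8*k) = k*(k - 3)*(k^2 - 2*k - 8) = k*(k - 3)*(k + 2)*(k - 4)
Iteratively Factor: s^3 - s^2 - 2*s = (s)*(s^2 - s - 2) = s*(s - 2)*(s + 1)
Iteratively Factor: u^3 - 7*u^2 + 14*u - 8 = (u - 1)*(u^2 - 6*u + 8) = (u - 4)*(u - 1)*(u - 2)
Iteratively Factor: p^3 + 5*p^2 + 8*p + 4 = (p + 1)*(p^2 + 4*p + 4) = (p + 1)*(p + 2)*(p + 2)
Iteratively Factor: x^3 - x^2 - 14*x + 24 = (x + 4)*(x^2 - 5*x + 6) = (x - 3)*(x + 4)*(x - 2)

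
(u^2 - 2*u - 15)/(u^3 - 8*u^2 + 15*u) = (u + 3)/(u*(u - 3))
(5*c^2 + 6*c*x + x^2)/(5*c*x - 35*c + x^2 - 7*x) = (c + x)/(x - 7)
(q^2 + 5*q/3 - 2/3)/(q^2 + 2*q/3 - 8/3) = (3*q - 1)/(3*q - 4)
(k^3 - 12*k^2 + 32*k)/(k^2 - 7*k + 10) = k*(k^2 - 12*k + 32)/(k^2 - 7*k + 10)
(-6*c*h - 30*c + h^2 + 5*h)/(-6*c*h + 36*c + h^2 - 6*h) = (h + 5)/(h - 6)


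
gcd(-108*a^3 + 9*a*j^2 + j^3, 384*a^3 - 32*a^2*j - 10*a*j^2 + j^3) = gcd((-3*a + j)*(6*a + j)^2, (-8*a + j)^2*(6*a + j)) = 6*a + j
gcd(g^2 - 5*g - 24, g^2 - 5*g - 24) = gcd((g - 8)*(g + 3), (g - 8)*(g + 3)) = g^2 - 5*g - 24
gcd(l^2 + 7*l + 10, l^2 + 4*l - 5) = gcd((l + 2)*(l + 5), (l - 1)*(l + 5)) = l + 5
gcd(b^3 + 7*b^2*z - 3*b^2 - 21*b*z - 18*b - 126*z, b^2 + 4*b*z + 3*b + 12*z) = b + 3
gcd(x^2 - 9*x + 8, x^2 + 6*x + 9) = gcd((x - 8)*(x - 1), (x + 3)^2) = 1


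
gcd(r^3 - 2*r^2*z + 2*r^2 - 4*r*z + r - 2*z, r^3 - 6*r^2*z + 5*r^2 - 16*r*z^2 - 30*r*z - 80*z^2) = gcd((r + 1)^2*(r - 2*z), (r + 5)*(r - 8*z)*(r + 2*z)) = 1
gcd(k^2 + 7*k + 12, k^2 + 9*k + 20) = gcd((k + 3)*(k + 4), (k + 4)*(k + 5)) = k + 4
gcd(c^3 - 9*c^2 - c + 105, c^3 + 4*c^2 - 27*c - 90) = c^2 - 2*c - 15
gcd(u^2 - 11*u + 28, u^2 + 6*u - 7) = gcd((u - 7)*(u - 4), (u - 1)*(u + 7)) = 1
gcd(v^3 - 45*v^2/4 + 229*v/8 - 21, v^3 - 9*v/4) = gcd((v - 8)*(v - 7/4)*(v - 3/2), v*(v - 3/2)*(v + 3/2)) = v - 3/2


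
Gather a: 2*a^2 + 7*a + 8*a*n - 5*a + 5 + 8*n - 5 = 2*a^2 + a*(8*n + 2) + 8*n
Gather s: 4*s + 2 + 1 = 4*s + 3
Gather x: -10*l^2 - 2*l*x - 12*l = -10*l^2 - 2*l*x - 12*l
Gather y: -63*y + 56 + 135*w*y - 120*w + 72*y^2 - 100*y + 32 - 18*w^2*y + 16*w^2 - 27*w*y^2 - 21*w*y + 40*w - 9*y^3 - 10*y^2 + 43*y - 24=16*w^2 - 80*w - 9*y^3 + y^2*(62 - 27*w) + y*(-18*w^2 + 114*w - 120) + 64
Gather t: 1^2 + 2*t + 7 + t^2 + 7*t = t^2 + 9*t + 8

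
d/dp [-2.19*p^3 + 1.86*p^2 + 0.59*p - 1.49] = -6.57*p^2 + 3.72*p + 0.59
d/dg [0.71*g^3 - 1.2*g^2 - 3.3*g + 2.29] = 2.13*g^2 - 2.4*g - 3.3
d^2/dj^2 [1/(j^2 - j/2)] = 4*(-2*j*(2*j - 1) + (4*j - 1)^2)/(j^3*(2*j - 1)^3)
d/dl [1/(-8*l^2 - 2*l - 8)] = (8*l + 1)/(2*(4*l^2 + l + 4)^2)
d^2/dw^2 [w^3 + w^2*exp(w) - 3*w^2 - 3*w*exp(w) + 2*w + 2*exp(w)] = w^2*exp(w) + w*exp(w) + 6*w - 2*exp(w) - 6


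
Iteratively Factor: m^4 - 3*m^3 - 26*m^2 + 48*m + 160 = (m - 5)*(m^3 + 2*m^2 - 16*m - 32) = (m - 5)*(m - 4)*(m^2 + 6*m + 8) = (m - 5)*(m - 4)*(m + 2)*(m + 4)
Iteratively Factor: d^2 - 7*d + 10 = (d - 5)*(d - 2)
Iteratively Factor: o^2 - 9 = (o - 3)*(o + 3)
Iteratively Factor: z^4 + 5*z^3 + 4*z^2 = (z + 1)*(z^3 + 4*z^2) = z*(z + 1)*(z^2 + 4*z) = z*(z + 1)*(z + 4)*(z)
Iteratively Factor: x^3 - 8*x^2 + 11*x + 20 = (x + 1)*(x^2 - 9*x + 20) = (x - 4)*(x + 1)*(x - 5)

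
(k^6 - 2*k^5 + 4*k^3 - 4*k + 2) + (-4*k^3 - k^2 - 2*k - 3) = k^6 - 2*k^5 - k^2 - 6*k - 1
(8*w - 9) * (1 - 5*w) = -40*w^2 + 53*w - 9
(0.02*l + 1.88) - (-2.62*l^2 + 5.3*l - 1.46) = 2.62*l^2 - 5.28*l + 3.34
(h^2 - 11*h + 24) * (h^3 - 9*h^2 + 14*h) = h^5 - 20*h^4 + 137*h^3 - 370*h^2 + 336*h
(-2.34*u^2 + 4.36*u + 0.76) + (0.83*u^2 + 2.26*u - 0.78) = -1.51*u^2 + 6.62*u - 0.02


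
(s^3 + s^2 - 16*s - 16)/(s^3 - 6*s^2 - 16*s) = (-s^3 - s^2 + 16*s + 16)/(s*(-s^2 + 6*s + 16))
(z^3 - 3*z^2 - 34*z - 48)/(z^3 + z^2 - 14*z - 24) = (z - 8)/(z - 4)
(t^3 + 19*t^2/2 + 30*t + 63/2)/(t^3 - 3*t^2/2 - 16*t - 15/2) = (2*t^2 + 13*t + 21)/(2*t^2 - 9*t - 5)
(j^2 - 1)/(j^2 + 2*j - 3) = (j + 1)/(j + 3)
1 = 1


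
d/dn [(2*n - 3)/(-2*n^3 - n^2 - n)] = (8*n^3 - 16*n^2 - 6*n - 3)/(n^2*(4*n^4 + 4*n^3 + 5*n^2 + 2*n + 1))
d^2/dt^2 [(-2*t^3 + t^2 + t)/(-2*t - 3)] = 2*(8*t^3 + 36*t^2 + 54*t - 3)/(8*t^3 + 36*t^2 + 54*t + 27)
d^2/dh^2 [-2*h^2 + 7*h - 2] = -4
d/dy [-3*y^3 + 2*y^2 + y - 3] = -9*y^2 + 4*y + 1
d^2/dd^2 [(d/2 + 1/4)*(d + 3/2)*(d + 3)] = 3*d + 5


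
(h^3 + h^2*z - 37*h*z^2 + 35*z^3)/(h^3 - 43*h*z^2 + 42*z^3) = (-h + 5*z)/(-h + 6*z)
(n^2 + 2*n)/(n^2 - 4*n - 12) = n/(n - 6)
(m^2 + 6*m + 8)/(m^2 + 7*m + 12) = (m + 2)/(m + 3)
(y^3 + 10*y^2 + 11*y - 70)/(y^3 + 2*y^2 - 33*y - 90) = (y^2 + 5*y - 14)/(y^2 - 3*y - 18)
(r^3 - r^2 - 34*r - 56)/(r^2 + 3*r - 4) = (r^2 - 5*r - 14)/(r - 1)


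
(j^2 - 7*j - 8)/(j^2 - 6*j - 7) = (j - 8)/(j - 7)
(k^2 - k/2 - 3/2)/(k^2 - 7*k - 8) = (k - 3/2)/(k - 8)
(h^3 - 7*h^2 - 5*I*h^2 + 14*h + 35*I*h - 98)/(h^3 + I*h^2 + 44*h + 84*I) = (h - 7)/(h + 6*I)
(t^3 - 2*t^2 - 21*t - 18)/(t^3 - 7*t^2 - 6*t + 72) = (t + 1)/(t - 4)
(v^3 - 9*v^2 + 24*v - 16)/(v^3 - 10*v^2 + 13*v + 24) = (v^3 - 9*v^2 + 24*v - 16)/(v^3 - 10*v^2 + 13*v + 24)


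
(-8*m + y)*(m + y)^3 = -8*m^4 - 23*m^3*y - 21*m^2*y^2 - 5*m*y^3 + y^4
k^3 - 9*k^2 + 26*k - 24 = (k - 4)*(k - 3)*(k - 2)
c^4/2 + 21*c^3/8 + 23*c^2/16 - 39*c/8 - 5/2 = (c/2 + 1)*(c - 5/4)*(c + 1/2)*(c + 4)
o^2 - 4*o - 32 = (o - 8)*(o + 4)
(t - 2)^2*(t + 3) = t^3 - t^2 - 8*t + 12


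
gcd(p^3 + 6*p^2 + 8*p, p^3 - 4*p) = p^2 + 2*p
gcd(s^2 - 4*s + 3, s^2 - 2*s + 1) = s - 1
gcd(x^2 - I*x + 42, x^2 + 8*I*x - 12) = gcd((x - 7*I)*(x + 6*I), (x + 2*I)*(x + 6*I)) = x + 6*I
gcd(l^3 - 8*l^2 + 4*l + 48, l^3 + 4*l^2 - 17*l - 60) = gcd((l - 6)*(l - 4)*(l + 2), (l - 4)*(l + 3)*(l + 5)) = l - 4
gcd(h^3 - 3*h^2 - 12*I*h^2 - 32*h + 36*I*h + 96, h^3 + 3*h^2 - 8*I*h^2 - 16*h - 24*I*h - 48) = h - 4*I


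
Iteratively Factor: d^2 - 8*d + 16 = (d - 4)*(d - 4)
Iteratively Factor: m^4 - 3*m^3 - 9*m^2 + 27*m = (m + 3)*(m^3 - 6*m^2 + 9*m) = (m - 3)*(m + 3)*(m^2 - 3*m) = m*(m - 3)*(m + 3)*(m - 3)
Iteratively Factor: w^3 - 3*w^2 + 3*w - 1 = (w - 1)*(w^2 - 2*w + 1) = (w - 1)^2*(w - 1)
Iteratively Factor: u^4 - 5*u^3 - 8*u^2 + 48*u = (u - 4)*(u^3 - u^2 - 12*u) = (u - 4)*(u + 3)*(u^2 - 4*u) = (u - 4)^2*(u + 3)*(u)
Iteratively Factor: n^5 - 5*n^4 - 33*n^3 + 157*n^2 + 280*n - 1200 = (n - 5)*(n^4 - 33*n^2 - 8*n + 240) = (n - 5)*(n - 3)*(n^3 + 3*n^2 - 24*n - 80) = (n - 5)*(n - 3)*(n + 4)*(n^2 - n - 20) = (n - 5)*(n - 3)*(n + 4)^2*(n - 5)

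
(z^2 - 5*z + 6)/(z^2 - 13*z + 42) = (z^2 - 5*z + 6)/(z^2 - 13*z + 42)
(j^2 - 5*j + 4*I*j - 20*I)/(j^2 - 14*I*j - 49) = (j^2 + j*(-5 + 4*I) - 20*I)/(j^2 - 14*I*j - 49)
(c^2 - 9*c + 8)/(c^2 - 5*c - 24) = (c - 1)/(c + 3)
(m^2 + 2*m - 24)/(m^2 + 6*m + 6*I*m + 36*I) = (m - 4)/(m + 6*I)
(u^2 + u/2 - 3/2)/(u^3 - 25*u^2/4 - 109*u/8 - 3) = 4*(u - 1)/(4*u^2 - 31*u - 8)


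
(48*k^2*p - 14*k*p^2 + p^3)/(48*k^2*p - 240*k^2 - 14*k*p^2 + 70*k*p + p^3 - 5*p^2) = p/(p - 5)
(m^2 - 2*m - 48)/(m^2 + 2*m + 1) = (m^2 - 2*m - 48)/(m^2 + 2*m + 1)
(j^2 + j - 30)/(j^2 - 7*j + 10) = (j + 6)/(j - 2)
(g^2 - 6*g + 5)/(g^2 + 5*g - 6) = (g - 5)/(g + 6)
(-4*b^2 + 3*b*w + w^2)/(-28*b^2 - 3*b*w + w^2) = (-b + w)/(-7*b + w)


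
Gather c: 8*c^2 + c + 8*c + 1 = 8*c^2 + 9*c + 1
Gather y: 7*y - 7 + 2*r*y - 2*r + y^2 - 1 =-2*r + y^2 + y*(2*r + 7) - 8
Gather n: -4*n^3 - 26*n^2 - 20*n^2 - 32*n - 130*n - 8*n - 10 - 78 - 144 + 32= -4*n^3 - 46*n^2 - 170*n - 200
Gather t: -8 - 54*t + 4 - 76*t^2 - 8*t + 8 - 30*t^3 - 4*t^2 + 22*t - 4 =-30*t^3 - 80*t^2 - 40*t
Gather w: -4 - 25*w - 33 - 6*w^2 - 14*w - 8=-6*w^2 - 39*w - 45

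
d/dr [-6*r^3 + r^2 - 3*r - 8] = -18*r^2 + 2*r - 3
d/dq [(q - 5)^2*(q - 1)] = (q - 5)*(3*q - 7)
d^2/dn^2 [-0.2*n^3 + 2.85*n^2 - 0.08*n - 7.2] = 5.7 - 1.2*n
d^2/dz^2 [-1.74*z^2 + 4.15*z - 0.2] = -3.48000000000000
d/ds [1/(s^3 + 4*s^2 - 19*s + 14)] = (-3*s^2 - 8*s + 19)/(s^3 + 4*s^2 - 19*s + 14)^2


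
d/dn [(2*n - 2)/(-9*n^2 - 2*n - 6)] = 2*(9*n^2 - 18*n - 8)/(81*n^4 + 36*n^3 + 112*n^2 + 24*n + 36)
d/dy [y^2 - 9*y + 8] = 2*y - 9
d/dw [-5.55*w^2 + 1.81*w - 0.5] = 1.81 - 11.1*w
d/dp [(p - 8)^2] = 2*p - 16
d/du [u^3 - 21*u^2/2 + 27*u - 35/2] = 3*u^2 - 21*u + 27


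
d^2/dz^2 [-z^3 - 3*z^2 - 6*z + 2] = -6*z - 6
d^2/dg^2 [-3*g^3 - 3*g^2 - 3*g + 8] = -18*g - 6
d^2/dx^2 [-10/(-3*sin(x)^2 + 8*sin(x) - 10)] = 20*(-18*sin(x)^4 + 36*sin(x)^3 + 55*sin(x)^2 - 112*sin(x) + 34)/(3*sin(x)^2 - 8*sin(x) + 10)^3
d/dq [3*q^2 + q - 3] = 6*q + 1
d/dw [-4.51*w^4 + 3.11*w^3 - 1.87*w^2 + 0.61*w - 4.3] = -18.04*w^3 + 9.33*w^2 - 3.74*w + 0.61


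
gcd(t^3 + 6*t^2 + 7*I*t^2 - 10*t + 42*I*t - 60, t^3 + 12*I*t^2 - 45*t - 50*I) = t^2 + 7*I*t - 10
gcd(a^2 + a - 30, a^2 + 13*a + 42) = a + 6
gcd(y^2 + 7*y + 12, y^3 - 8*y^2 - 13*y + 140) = y + 4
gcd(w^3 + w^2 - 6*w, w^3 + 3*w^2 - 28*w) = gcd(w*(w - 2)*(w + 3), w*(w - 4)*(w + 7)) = w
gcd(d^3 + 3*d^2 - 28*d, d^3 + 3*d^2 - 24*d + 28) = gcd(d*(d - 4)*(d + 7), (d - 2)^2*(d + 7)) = d + 7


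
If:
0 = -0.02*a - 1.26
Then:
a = -63.00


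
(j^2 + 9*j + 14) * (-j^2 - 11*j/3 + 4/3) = -j^4 - 38*j^3/3 - 137*j^2/3 - 118*j/3 + 56/3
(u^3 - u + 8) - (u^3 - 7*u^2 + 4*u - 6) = 7*u^2 - 5*u + 14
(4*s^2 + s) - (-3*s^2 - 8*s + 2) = 7*s^2 + 9*s - 2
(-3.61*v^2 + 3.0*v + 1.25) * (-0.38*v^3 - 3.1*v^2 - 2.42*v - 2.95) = 1.3718*v^5 + 10.051*v^4 - 1.0388*v^3 - 0.4855*v^2 - 11.875*v - 3.6875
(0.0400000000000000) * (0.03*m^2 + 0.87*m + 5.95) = 0.0012*m^2 + 0.0348*m + 0.238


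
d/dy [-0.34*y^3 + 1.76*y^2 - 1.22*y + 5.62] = -1.02*y^2 + 3.52*y - 1.22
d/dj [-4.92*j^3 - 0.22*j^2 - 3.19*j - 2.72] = -14.76*j^2 - 0.44*j - 3.19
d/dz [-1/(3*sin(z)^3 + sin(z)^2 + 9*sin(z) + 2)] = (9*sin(z)^2 + 2*sin(z) + 9)*cos(z)/(3*sin(z)^3 + sin(z)^2 + 9*sin(z) + 2)^2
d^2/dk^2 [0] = 0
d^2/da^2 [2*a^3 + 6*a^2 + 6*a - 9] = 12*a + 12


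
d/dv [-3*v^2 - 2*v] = -6*v - 2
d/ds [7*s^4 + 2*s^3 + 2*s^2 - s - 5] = 28*s^3 + 6*s^2 + 4*s - 1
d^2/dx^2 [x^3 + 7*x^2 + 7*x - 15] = 6*x + 14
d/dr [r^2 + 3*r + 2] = 2*r + 3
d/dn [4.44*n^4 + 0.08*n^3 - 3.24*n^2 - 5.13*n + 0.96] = 17.76*n^3 + 0.24*n^2 - 6.48*n - 5.13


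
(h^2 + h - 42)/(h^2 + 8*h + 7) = (h - 6)/(h + 1)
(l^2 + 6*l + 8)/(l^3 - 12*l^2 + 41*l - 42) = (l^2 + 6*l + 8)/(l^3 - 12*l^2 + 41*l - 42)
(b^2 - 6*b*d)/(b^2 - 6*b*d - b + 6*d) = b/(b - 1)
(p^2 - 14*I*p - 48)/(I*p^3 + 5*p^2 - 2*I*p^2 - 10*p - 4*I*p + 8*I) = (-I*p^2 - 14*p + 48*I)/(p^3 + p^2*(-2 - 5*I) + p*(-4 + 10*I) + 8)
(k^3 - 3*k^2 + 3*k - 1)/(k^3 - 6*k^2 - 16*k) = (-k^3 + 3*k^2 - 3*k + 1)/(k*(-k^2 + 6*k + 16))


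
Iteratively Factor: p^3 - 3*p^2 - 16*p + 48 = (p - 4)*(p^2 + p - 12) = (p - 4)*(p + 4)*(p - 3)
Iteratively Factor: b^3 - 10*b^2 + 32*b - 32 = (b - 4)*(b^2 - 6*b + 8) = (b - 4)^2*(b - 2)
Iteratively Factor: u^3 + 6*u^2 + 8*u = (u)*(u^2 + 6*u + 8) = u*(u + 2)*(u + 4)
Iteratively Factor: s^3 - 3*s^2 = (s - 3)*(s^2) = s*(s - 3)*(s)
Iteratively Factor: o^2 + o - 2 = (o - 1)*(o + 2)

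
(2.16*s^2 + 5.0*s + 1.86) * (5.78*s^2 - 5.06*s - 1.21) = 12.4848*s^4 + 17.9704*s^3 - 17.1628*s^2 - 15.4616*s - 2.2506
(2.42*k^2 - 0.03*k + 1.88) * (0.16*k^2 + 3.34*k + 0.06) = 0.3872*k^4 + 8.078*k^3 + 0.3458*k^2 + 6.2774*k + 0.1128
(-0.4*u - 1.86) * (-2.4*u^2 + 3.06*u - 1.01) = 0.96*u^3 + 3.24*u^2 - 5.2876*u + 1.8786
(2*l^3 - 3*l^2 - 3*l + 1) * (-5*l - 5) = -10*l^4 + 5*l^3 + 30*l^2 + 10*l - 5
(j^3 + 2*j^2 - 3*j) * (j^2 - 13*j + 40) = j^5 - 11*j^4 + 11*j^3 + 119*j^2 - 120*j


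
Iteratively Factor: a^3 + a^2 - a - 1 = (a + 1)*(a^2 - 1) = (a - 1)*(a + 1)*(a + 1)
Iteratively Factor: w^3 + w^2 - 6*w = (w + 3)*(w^2 - 2*w) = (w - 2)*(w + 3)*(w)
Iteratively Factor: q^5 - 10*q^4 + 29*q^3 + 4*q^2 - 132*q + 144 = (q - 2)*(q^4 - 8*q^3 + 13*q^2 + 30*q - 72) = (q - 4)*(q - 2)*(q^3 - 4*q^2 - 3*q + 18) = (q - 4)*(q - 2)*(q + 2)*(q^2 - 6*q + 9) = (q - 4)*(q - 3)*(q - 2)*(q + 2)*(q - 3)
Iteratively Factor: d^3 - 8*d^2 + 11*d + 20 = (d + 1)*(d^2 - 9*d + 20) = (d - 5)*(d + 1)*(d - 4)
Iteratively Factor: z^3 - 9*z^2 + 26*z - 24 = (z - 3)*(z^2 - 6*z + 8) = (z - 4)*(z - 3)*(z - 2)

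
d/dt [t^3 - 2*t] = 3*t^2 - 2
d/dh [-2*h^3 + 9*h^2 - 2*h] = -6*h^2 + 18*h - 2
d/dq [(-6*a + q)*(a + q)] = -5*a + 2*q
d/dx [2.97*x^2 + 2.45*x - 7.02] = 5.94*x + 2.45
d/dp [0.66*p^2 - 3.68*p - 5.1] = 1.32*p - 3.68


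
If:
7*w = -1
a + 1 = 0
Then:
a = -1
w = -1/7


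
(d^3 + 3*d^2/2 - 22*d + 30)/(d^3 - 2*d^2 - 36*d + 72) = (d - 5/2)/(d - 6)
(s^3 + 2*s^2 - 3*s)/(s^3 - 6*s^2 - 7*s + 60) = s*(s - 1)/(s^2 - 9*s + 20)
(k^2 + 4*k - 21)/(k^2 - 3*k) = (k + 7)/k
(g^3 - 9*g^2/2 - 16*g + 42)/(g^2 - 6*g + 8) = (g^2 - 5*g/2 - 21)/(g - 4)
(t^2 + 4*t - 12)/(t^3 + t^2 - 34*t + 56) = (t + 6)/(t^2 + 3*t - 28)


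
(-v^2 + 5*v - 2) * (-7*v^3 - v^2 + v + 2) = 7*v^5 - 34*v^4 + 8*v^3 + 5*v^2 + 8*v - 4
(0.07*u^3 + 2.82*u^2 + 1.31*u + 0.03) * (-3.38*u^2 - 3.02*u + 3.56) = -0.2366*u^5 - 9.743*u^4 - 12.695*u^3 + 5.9816*u^2 + 4.573*u + 0.1068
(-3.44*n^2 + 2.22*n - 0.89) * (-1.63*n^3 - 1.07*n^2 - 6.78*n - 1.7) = 5.6072*n^5 + 0.0621999999999998*n^4 + 22.3985*n^3 - 8.2513*n^2 + 2.2602*n + 1.513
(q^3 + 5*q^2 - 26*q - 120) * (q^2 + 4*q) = q^5 + 9*q^4 - 6*q^3 - 224*q^2 - 480*q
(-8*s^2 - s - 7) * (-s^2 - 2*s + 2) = 8*s^4 + 17*s^3 - 7*s^2 + 12*s - 14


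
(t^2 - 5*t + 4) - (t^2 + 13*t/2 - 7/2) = 15/2 - 23*t/2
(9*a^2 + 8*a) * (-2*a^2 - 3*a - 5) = -18*a^4 - 43*a^3 - 69*a^2 - 40*a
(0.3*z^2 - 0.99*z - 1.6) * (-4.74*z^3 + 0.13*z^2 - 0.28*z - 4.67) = -1.422*z^5 + 4.7316*z^4 + 7.3713*z^3 - 1.3318*z^2 + 5.0713*z + 7.472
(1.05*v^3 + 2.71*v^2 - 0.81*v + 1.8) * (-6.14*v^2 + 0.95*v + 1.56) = -6.447*v^5 - 15.6419*v^4 + 9.1859*v^3 - 7.5939*v^2 + 0.4464*v + 2.808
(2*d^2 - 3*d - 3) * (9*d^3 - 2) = 18*d^5 - 27*d^4 - 27*d^3 - 4*d^2 + 6*d + 6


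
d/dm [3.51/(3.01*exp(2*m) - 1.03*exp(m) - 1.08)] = (3.6153 - 21.1302*exp(m))*exp(m)/(-3.01*exp(2*m) + 1.03*exp(m) + 1.08)^2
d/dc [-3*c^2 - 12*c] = -6*c - 12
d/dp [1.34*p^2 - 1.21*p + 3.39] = 2.68*p - 1.21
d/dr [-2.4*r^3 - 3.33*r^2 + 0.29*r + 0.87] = -7.2*r^2 - 6.66*r + 0.29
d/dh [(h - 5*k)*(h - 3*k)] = 2*h - 8*k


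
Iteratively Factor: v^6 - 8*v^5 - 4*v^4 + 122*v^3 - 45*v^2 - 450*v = (v + 2)*(v^5 - 10*v^4 + 16*v^3 + 90*v^2 - 225*v) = (v - 3)*(v + 2)*(v^4 - 7*v^3 - 5*v^2 + 75*v) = v*(v - 3)*(v + 2)*(v^3 - 7*v^2 - 5*v + 75) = v*(v - 3)*(v + 2)*(v + 3)*(v^2 - 10*v + 25) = v*(v - 5)*(v - 3)*(v + 2)*(v + 3)*(v - 5)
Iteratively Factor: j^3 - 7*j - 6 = (j - 3)*(j^2 + 3*j + 2) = (j - 3)*(j + 1)*(j + 2)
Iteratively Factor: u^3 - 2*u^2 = (u)*(u^2 - 2*u) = u*(u - 2)*(u)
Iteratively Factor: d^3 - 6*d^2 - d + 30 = (d - 3)*(d^2 - 3*d - 10) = (d - 5)*(d - 3)*(d + 2)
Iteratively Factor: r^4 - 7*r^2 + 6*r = (r + 3)*(r^3 - 3*r^2 + 2*r) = r*(r + 3)*(r^2 - 3*r + 2) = r*(r - 1)*(r + 3)*(r - 2)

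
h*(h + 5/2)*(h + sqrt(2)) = h^3 + sqrt(2)*h^2 + 5*h^2/2 + 5*sqrt(2)*h/2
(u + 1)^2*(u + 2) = u^3 + 4*u^2 + 5*u + 2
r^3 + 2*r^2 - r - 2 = (r - 1)*(r + 1)*(r + 2)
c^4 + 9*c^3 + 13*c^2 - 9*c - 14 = (c - 1)*(c + 1)*(c + 2)*(c + 7)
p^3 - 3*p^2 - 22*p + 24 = (p - 6)*(p - 1)*(p + 4)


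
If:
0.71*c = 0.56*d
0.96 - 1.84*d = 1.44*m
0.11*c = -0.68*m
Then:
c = 0.46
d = 0.58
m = -0.07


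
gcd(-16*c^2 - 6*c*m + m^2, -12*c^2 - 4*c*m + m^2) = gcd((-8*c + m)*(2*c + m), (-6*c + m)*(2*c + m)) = 2*c + m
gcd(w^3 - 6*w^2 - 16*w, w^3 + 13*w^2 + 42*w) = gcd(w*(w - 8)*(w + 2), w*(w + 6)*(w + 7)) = w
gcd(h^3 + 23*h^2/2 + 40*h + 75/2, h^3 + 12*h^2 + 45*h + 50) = h^2 + 10*h + 25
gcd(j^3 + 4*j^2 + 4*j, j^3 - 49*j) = j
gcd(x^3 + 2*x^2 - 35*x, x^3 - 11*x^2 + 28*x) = x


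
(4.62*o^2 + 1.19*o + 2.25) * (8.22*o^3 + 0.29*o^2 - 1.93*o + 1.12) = 37.9764*o^5 + 11.1216*o^4 + 9.9235*o^3 + 3.5302*o^2 - 3.0097*o + 2.52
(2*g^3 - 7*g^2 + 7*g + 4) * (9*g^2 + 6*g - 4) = 18*g^5 - 51*g^4 + 13*g^3 + 106*g^2 - 4*g - 16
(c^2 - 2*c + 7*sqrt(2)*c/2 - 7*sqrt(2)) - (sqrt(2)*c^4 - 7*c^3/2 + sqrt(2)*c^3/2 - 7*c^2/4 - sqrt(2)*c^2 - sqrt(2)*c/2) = -sqrt(2)*c^4 - sqrt(2)*c^3/2 + 7*c^3/2 + sqrt(2)*c^2 + 11*c^2/4 - 2*c + 4*sqrt(2)*c - 7*sqrt(2)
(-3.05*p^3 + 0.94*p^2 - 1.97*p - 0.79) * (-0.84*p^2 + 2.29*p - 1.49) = 2.562*p^5 - 7.7741*p^4 + 8.3519*p^3 - 5.2483*p^2 + 1.1262*p + 1.1771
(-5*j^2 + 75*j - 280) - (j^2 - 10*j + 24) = -6*j^2 + 85*j - 304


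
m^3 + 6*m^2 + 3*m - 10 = (m - 1)*(m + 2)*(m + 5)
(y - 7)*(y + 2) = y^2 - 5*y - 14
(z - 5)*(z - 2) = z^2 - 7*z + 10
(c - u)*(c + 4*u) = c^2 + 3*c*u - 4*u^2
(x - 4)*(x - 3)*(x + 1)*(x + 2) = x^4 - 4*x^3 - 7*x^2 + 22*x + 24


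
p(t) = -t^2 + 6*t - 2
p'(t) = 6 - 2*t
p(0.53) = 0.90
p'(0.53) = 4.94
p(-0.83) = -7.67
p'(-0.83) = 7.66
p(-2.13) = -19.32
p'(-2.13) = 10.26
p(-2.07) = -18.70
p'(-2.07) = 10.14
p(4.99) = 3.04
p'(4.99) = -3.98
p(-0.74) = -6.99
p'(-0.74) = 7.48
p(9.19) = -31.32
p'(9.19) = -12.38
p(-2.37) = -21.84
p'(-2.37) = 10.74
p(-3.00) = -29.00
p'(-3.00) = 12.00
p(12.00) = -74.00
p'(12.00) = -18.00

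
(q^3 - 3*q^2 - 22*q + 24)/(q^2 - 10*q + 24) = (q^2 + 3*q - 4)/(q - 4)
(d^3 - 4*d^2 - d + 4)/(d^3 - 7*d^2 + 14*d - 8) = (d + 1)/(d - 2)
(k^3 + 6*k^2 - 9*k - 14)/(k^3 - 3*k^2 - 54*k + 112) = (k + 1)/(k - 8)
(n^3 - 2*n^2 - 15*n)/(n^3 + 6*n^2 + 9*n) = (n - 5)/(n + 3)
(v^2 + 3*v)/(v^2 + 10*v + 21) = v/(v + 7)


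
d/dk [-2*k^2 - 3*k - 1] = -4*k - 3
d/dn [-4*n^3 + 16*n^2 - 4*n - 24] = -12*n^2 + 32*n - 4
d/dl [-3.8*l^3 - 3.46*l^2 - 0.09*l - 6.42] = -11.4*l^2 - 6.92*l - 0.09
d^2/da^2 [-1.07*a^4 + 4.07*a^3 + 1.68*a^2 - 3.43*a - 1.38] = -12.84*a^2 + 24.42*a + 3.36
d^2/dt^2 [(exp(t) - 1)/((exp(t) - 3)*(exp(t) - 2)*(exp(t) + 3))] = (4*exp(6*t) - 15*exp(5*t) + 62*exp(4*t) - 250*exp(3*t) + 324*exp(2*t) - 63*exp(t) + 162)*exp(t)/(exp(9*t) - 6*exp(8*t) - 15*exp(7*t) + 154*exp(6*t) - 81*exp(5*t) - 1242*exp(4*t) + 2187*exp(3*t) + 2430*exp(2*t) - 8748*exp(t) + 5832)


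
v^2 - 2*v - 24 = (v - 6)*(v + 4)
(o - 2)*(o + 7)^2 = o^3 + 12*o^2 + 21*o - 98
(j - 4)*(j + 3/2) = j^2 - 5*j/2 - 6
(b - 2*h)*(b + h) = b^2 - b*h - 2*h^2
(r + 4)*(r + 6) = r^2 + 10*r + 24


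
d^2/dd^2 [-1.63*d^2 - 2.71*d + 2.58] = -3.26000000000000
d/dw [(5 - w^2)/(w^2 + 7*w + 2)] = 7*(-w^2 - 2*w - 5)/(w^4 + 14*w^3 + 53*w^2 + 28*w + 4)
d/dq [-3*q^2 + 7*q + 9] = 7 - 6*q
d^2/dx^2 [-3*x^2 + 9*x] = -6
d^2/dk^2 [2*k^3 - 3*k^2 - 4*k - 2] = 12*k - 6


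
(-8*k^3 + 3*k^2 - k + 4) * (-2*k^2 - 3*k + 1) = 16*k^5 + 18*k^4 - 15*k^3 - 2*k^2 - 13*k + 4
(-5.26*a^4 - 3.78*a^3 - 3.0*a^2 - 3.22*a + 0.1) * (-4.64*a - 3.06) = 24.4064*a^5 + 33.6348*a^4 + 25.4868*a^3 + 24.1208*a^2 + 9.3892*a - 0.306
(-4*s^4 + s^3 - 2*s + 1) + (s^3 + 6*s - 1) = -4*s^4 + 2*s^3 + 4*s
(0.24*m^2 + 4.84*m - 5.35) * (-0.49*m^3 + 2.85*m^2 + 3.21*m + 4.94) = -0.1176*m^5 - 1.6876*m^4 + 17.1859*m^3 + 1.4745*m^2 + 6.7361*m - 26.429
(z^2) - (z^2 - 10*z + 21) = 10*z - 21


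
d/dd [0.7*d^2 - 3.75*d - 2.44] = 1.4*d - 3.75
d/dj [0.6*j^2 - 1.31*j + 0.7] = 1.2*j - 1.31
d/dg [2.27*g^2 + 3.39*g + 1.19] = 4.54*g + 3.39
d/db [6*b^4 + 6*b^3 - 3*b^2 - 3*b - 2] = 24*b^3 + 18*b^2 - 6*b - 3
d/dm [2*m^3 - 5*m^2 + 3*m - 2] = 6*m^2 - 10*m + 3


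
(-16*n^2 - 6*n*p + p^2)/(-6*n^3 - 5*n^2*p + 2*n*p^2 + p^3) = (16*n^2 + 6*n*p - p^2)/(6*n^3 + 5*n^2*p - 2*n*p^2 - p^3)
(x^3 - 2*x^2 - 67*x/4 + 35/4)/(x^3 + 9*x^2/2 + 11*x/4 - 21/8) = 2*(x - 5)/(2*x + 3)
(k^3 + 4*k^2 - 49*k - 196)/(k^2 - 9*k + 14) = (k^2 + 11*k + 28)/(k - 2)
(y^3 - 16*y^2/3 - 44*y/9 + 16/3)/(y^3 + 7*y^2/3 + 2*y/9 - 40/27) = 3*(y - 6)/(3*y + 5)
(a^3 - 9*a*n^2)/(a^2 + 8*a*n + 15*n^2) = a*(a - 3*n)/(a + 5*n)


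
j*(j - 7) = j^2 - 7*j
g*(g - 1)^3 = g^4 - 3*g^3 + 3*g^2 - g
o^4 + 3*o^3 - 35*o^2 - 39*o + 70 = (o - 5)*(o - 1)*(o + 2)*(o + 7)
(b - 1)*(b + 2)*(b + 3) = b^3 + 4*b^2 + b - 6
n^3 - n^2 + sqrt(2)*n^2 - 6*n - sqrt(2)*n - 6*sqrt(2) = (n - 3)*(n + 2)*(n + sqrt(2))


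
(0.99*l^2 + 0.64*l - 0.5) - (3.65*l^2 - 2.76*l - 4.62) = -2.66*l^2 + 3.4*l + 4.12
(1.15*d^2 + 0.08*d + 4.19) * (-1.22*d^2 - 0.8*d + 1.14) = -1.403*d^4 - 1.0176*d^3 - 3.8648*d^2 - 3.2608*d + 4.7766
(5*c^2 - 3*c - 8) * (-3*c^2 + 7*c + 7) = -15*c^4 + 44*c^3 + 38*c^2 - 77*c - 56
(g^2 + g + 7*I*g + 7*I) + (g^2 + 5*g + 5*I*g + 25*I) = 2*g^2 + 6*g + 12*I*g + 32*I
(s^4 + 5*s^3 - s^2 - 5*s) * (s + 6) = s^5 + 11*s^4 + 29*s^3 - 11*s^2 - 30*s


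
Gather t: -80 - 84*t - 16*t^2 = -16*t^2 - 84*t - 80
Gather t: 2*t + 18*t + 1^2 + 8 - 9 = 20*t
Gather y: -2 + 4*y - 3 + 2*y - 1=6*y - 6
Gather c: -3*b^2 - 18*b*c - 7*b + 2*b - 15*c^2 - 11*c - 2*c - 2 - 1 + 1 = -3*b^2 - 5*b - 15*c^2 + c*(-18*b - 13) - 2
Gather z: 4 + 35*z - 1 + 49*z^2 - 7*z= 49*z^2 + 28*z + 3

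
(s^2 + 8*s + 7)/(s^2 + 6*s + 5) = (s + 7)/(s + 5)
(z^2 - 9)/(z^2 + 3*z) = (z - 3)/z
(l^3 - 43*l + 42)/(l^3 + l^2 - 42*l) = (l - 1)/l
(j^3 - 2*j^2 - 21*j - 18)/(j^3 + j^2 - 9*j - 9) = (j - 6)/(j - 3)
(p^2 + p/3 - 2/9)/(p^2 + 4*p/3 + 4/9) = (3*p - 1)/(3*p + 2)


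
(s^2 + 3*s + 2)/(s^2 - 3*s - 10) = (s + 1)/(s - 5)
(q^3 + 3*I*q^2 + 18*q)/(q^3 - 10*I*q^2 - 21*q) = (q + 6*I)/(q - 7*I)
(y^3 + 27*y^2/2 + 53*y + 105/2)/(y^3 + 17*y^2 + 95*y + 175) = (y + 3/2)/(y + 5)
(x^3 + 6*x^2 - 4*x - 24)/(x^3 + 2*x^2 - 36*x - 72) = (x - 2)/(x - 6)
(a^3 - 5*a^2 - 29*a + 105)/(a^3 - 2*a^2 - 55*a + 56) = (a^3 - 5*a^2 - 29*a + 105)/(a^3 - 2*a^2 - 55*a + 56)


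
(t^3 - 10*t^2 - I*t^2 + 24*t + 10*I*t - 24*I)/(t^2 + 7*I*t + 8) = (t^2 - 10*t + 24)/(t + 8*I)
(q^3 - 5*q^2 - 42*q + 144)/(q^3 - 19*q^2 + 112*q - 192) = (q + 6)/(q - 8)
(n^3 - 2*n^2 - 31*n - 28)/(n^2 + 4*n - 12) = (n^3 - 2*n^2 - 31*n - 28)/(n^2 + 4*n - 12)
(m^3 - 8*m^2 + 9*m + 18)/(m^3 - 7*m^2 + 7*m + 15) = (m - 6)/(m - 5)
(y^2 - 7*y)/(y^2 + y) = (y - 7)/(y + 1)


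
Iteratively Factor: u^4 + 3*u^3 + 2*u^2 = (u)*(u^3 + 3*u^2 + 2*u) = u^2*(u^2 + 3*u + 2) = u^2*(u + 1)*(u + 2)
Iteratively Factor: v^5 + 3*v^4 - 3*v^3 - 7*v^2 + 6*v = (v + 3)*(v^4 - 3*v^2 + 2*v) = v*(v + 3)*(v^3 - 3*v + 2) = v*(v + 2)*(v + 3)*(v^2 - 2*v + 1) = v*(v - 1)*(v + 2)*(v + 3)*(v - 1)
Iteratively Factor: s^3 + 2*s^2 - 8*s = (s + 4)*(s^2 - 2*s) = s*(s + 4)*(s - 2)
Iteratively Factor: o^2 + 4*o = (o)*(o + 4)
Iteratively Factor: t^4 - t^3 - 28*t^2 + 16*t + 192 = (t - 4)*(t^3 + 3*t^2 - 16*t - 48) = (t - 4)^2*(t^2 + 7*t + 12) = (t - 4)^2*(t + 3)*(t + 4)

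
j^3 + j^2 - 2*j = j*(j - 1)*(j + 2)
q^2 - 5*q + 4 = (q - 4)*(q - 1)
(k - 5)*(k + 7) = k^2 + 2*k - 35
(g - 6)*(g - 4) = g^2 - 10*g + 24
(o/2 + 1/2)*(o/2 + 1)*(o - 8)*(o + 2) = o^4/4 - 3*o^3/4 - 8*o^2 - 15*o - 8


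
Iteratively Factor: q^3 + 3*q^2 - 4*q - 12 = (q + 3)*(q^2 - 4) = (q - 2)*(q + 3)*(q + 2)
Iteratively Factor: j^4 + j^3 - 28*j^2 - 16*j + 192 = (j - 3)*(j^3 + 4*j^2 - 16*j - 64) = (j - 3)*(j + 4)*(j^2 - 16) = (j - 4)*(j - 3)*(j + 4)*(j + 4)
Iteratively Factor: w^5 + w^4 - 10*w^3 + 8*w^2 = (w)*(w^4 + w^3 - 10*w^2 + 8*w) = w^2*(w^3 + w^2 - 10*w + 8) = w^2*(w - 1)*(w^2 + 2*w - 8) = w^2*(w - 2)*(w - 1)*(w + 4)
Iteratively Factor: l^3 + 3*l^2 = (l)*(l^2 + 3*l) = l*(l + 3)*(l)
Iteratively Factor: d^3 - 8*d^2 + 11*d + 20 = (d - 5)*(d^2 - 3*d - 4) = (d - 5)*(d - 4)*(d + 1)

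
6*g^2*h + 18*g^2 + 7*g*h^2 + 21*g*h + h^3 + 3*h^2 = (g + h)*(6*g + h)*(h + 3)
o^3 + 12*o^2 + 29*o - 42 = (o - 1)*(o + 6)*(o + 7)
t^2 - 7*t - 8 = (t - 8)*(t + 1)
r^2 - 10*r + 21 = (r - 7)*(r - 3)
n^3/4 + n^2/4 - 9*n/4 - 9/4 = (n/4 + 1/4)*(n - 3)*(n + 3)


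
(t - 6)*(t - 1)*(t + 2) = t^3 - 5*t^2 - 8*t + 12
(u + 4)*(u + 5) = u^2 + 9*u + 20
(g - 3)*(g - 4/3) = g^2 - 13*g/3 + 4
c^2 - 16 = (c - 4)*(c + 4)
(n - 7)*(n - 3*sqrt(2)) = n^2 - 7*n - 3*sqrt(2)*n + 21*sqrt(2)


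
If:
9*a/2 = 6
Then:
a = 4/3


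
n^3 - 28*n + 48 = (n - 4)*(n - 2)*(n + 6)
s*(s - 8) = s^2 - 8*s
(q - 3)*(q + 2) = q^2 - q - 6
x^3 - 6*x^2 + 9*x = x*(x - 3)^2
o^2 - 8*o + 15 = (o - 5)*(o - 3)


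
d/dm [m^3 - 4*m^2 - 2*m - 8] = 3*m^2 - 8*m - 2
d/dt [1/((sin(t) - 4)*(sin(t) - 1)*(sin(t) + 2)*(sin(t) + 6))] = (-4*sin(t)^3 - 9*sin(t)^2 + 48*sin(t) + 28)*cos(t)/((sin(t) - 4)^2*(sin(t) - 1)^2*(sin(t) + 2)^2*(sin(t) + 6)^2)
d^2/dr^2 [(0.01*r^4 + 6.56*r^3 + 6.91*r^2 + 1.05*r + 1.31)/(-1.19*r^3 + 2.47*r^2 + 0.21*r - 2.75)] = (5.55111512312578e-17*r^8 - 58.2611340000001*r^6 - 18.592266*r^5 + 243.911748*r^4 + 282.41734*r^3 - 264.54951*r^2 - 318.807882*r - 123.638392)/(1.685159*r^9 - 10.493301*r^8 + 20.88807*r^7 + 0.317119999999997*r^6 - 52.18458*r^5 + 45.882294*r^4 + 35.547414*r^3 - 55.6743*r^2 - 4.764375*r + 20.796875)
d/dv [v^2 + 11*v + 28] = 2*v + 11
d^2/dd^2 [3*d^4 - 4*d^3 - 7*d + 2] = 12*d*(3*d - 2)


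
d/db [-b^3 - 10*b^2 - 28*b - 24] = -3*b^2 - 20*b - 28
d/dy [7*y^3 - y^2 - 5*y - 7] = 21*y^2 - 2*y - 5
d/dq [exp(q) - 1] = exp(q)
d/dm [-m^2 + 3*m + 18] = 3 - 2*m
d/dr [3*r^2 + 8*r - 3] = 6*r + 8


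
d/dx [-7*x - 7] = -7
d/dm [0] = 0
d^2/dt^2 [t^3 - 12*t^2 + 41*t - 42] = 6*t - 24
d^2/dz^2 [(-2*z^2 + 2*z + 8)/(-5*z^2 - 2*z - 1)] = 28*(-5*z^3 - 45*z^2 - 15*z + 1)/(125*z^6 + 150*z^5 + 135*z^4 + 68*z^3 + 27*z^2 + 6*z + 1)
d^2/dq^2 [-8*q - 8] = 0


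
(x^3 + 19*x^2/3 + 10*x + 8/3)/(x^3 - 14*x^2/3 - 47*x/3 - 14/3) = (x + 4)/(x - 7)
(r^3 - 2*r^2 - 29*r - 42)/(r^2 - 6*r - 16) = (r^2 - 4*r - 21)/(r - 8)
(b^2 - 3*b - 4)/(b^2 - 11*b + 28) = (b + 1)/(b - 7)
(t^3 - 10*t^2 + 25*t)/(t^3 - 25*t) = (t - 5)/(t + 5)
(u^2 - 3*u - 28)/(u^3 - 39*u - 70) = (u + 4)/(u^2 + 7*u + 10)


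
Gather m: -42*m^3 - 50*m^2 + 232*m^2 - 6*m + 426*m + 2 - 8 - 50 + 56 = -42*m^3 + 182*m^2 + 420*m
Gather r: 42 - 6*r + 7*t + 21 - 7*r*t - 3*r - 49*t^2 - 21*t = r*(-7*t - 9) - 49*t^2 - 14*t + 63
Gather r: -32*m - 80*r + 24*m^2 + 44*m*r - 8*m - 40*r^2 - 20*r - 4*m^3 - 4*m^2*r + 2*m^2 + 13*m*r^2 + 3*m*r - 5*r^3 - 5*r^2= -4*m^3 + 26*m^2 - 40*m - 5*r^3 + r^2*(13*m - 45) + r*(-4*m^2 + 47*m - 100)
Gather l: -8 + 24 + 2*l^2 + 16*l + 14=2*l^2 + 16*l + 30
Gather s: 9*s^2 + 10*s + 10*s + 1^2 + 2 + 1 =9*s^2 + 20*s + 4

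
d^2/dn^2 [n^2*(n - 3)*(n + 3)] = 12*n^2 - 18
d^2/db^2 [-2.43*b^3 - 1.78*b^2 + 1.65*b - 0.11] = -14.58*b - 3.56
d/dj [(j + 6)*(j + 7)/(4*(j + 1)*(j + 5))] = (-7*j^2 - 74*j - 187)/(4*(j^4 + 12*j^3 + 46*j^2 + 60*j + 25))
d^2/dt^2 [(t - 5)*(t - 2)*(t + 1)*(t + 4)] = 12*t^2 - 12*t - 42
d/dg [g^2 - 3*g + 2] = 2*g - 3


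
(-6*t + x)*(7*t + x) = -42*t^2 + t*x + x^2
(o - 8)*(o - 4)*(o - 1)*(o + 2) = o^4 - 11*o^3 + 18*o^2 + 56*o - 64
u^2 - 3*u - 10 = (u - 5)*(u + 2)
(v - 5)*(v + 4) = v^2 - v - 20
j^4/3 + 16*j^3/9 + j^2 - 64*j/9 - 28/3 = (j/3 + 1)*(j - 2)*(j + 2)*(j + 7/3)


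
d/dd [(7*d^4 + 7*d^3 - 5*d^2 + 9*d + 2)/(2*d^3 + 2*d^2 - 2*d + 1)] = (14*d^6 + 28*d^5 - 18*d^4 - 36*d^3 + d^2 - 18*d + 13)/(4*d^6 + 8*d^5 - 4*d^4 - 4*d^3 + 8*d^2 - 4*d + 1)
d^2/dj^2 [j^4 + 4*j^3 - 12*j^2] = 12*j^2 + 24*j - 24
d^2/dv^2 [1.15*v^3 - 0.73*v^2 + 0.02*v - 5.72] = 6.9*v - 1.46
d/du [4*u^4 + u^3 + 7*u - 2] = 16*u^3 + 3*u^2 + 7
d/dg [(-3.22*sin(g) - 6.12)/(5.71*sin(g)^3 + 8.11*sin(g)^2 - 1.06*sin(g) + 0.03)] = (36.7724*sin(g)^3 + 130.9498*sin(g)^2 + 99.2664*sin(g) - 6.5838)*cos(g)/(32.6041*sin(g)^6 + 92.6162*sin(g)^5 + 53.6669*sin(g)^4 - 16.8506*sin(g)^3 + 1.6102*sin(g)^2 - 0.0636*sin(g) + 0.0009)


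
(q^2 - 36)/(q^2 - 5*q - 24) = (36 - q^2)/(-q^2 + 5*q + 24)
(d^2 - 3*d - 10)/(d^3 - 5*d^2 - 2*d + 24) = (d - 5)/(d^2 - 7*d + 12)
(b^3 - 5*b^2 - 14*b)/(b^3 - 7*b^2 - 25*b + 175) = b*(b + 2)/(b^2 - 25)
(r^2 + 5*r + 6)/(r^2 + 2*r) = (r + 3)/r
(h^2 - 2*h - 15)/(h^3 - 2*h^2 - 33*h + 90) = (h + 3)/(h^2 + 3*h - 18)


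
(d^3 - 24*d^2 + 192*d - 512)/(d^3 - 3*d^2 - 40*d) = (d^2 - 16*d + 64)/(d*(d + 5))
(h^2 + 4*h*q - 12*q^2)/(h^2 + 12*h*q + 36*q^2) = (h - 2*q)/(h + 6*q)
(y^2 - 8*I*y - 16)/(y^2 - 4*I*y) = (y - 4*I)/y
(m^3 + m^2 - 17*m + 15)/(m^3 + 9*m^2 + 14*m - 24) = (m^2 + 2*m - 15)/(m^2 + 10*m + 24)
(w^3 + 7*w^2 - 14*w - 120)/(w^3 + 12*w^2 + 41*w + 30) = (w - 4)/(w + 1)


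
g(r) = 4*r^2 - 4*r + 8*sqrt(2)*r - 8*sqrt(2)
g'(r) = 8*r - 4 + 8*sqrt(2)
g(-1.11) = -14.50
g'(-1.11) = -1.57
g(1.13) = 2.06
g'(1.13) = 16.35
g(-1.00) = -14.63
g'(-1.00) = -0.69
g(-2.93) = 1.60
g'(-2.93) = -16.13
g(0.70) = -4.23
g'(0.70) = 12.91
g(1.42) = 7.14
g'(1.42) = 18.67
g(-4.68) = 42.07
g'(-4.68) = -30.13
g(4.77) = 114.58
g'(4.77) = 45.47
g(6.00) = 176.57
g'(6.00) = 55.31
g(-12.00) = 476.92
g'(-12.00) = -88.69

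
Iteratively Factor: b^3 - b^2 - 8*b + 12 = (b - 2)*(b^2 + b - 6) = (b - 2)^2*(b + 3)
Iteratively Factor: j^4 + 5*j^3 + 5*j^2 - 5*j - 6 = (j - 1)*(j^3 + 6*j^2 + 11*j + 6) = (j - 1)*(j + 1)*(j^2 + 5*j + 6) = (j - 1)*(j + 1)*(j + 3)*(j + 2)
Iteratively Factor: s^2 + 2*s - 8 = (s - 2)*(s + 4)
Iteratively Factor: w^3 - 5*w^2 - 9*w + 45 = (w - 5)*(w^2 - 9) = (w - 5)*(w + 3)*(w - 3)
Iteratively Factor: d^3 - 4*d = (d)*(d^2 - 4) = d*(d + 2)*(d - 2)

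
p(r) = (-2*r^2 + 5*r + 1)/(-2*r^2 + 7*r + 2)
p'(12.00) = -0.02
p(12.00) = 1.12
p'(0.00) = 0.75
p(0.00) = 0.50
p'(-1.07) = 0.04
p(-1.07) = 0.85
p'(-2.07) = -0.01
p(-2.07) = 0.85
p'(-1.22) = 0.02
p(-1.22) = 0.85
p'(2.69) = -0.91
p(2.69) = -0.00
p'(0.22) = 0.16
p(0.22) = 0.58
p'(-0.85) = 0.12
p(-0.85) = 0.87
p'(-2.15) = -0.01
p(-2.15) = 0.85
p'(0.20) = 0.19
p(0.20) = 0.58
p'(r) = (5 - 4*r)/(-2*r^2 + 7*r + 2) + (4*r - 7)*(-2*r^2 + 5*r + 1)/(-2*r^2 + 7*r + 2)^2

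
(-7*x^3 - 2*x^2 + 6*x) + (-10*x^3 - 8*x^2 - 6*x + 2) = -17*x^3 - 10*x^2 + 2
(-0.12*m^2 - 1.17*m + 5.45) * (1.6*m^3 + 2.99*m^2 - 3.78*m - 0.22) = -0.192*m^5 - 2.2308*m^4 + 5.6753*m^3 + 20.7445*m^2 - 20.3436*m - 1.199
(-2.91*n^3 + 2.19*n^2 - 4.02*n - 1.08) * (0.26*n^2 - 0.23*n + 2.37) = -0.7566*n^5 + 1.2387*n^4 - 8.4456*n^3 + 5.8341*n^2 - 9.279*n - 2.5596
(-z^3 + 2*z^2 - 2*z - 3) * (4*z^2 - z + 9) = -4*z^5 + 9*z^4 - 19*z^3 + 8*z^2 - 15*z - 27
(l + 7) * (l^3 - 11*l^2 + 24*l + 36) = l^4 - 4*l^3 - 53*l^2 + 204*l + 252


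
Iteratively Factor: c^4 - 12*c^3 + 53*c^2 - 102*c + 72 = (c - 3)*(c^3 - 9*c^2 + 26*c - 24) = (c - 3)^2*(c^2 - 6*c + 8) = (c - 3)^2*(c - 2)*(c - 4)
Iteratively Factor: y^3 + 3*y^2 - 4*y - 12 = (y + 3)*(y^2 - 4) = (y - 2)*(y + 3)*(y + 2)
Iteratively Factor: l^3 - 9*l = (l + 3)*(l^2 - 3*l) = (l - 3)*(l + 3)*(l)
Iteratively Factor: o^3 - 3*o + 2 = (o + 2)*(o^2 - 2*o + 1) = (o - 1)*(o + 2)*(o - 1)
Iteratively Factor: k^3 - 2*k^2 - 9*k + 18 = (k - 3)*(k^2 + k - 6) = (k - 3)*(k - 2)*(k + 3)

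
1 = 1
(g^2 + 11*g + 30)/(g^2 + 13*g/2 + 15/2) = 2*(g + 6)/(2*g + 3)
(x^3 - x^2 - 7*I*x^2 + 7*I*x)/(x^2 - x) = x - 7*I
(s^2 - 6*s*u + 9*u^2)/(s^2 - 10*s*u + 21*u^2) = (s - 3*u)/(s - 7*u)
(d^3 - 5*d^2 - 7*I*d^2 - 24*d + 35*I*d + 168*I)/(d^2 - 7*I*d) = d - 5 - 24/d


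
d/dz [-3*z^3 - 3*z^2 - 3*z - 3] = -9*z^2 - 6*z - 3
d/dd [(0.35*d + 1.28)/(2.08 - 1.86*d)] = (5.782368*d - 6.466304)/(1.86*d - 2.08)^3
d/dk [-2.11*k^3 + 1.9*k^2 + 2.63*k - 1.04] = -6.33*k^2 + 3.8*k + 2.63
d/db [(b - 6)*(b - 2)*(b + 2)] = 3*b^2 - 12*b - 4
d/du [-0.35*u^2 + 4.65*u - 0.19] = 4.65 - 0.7*u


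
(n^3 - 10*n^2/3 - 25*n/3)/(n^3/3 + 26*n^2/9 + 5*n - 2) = 3*n*(3*n^2 - 10*n - 25)/(3*n^3 + 26*n^2 + 45*n - 18)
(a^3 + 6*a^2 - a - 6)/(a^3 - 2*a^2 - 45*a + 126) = (a^3 + 6*a^2 - a - 6)/(a^3 - 2*a^2 - 45*a + 126)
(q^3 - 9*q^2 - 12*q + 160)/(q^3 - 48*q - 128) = (q - 5)/(q + 4)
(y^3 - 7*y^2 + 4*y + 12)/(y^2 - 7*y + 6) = (y^2 - y - 2)/(y - 1)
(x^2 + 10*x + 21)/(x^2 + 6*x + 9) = (x + 7)/(x + 3)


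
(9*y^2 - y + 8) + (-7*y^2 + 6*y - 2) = 2*y^2 + 5*y + 6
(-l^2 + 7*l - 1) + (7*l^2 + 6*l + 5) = 6*l^2 + 13*l + 4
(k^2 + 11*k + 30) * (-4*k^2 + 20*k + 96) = -4*k^4 - 24*k^3 + 196*k^2 + 1656*k + 2880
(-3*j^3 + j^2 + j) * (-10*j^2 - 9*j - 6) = 30*j^5 + 17*j^4 - j^3 - 15*j^2 - 6*j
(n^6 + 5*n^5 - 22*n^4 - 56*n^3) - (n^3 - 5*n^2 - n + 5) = n^6 + 5*n^5 - 22*n^4 - 57*n^3 + 5*n^2 + n - 5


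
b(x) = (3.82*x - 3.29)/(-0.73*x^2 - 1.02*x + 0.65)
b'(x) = (1.46*x + 1.02)*(3.82*x - 3.29)/(-0.73*x^2 - 1.02*x + 0.65)^2 + 3.82/(-0.73*x^2 - 1.02*x + 0.65) = (2.7886*x^2 - 4.8034*x - 0.8728)/(0.5329*x^4 + 1.4892*x^3 + 0.0914*x^2 - 1.326*x + 0.4225)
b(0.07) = -5.26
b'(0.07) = -3.62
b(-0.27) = -4.95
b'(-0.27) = 0.82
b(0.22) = -6.28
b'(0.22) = -11.78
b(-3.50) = 3.53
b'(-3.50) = 2.25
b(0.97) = -0.40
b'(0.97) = -2.76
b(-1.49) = -16.36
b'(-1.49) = 41.37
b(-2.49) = 9.58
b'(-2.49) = 15.89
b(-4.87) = 1.87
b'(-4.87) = 0.65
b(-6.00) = 1.34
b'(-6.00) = 0.34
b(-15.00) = 0.41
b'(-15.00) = 0.03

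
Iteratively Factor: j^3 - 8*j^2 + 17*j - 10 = (j - 2)*(j^2 - 6*j + 5) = (j - 5)*(j - 2)*(j - 1)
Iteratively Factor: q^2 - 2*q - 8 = (q + 2)*(q - 4)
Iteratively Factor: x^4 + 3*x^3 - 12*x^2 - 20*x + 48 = (x - 2)*(x^3 + 5*x^2 - 2*x - 24) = (x - 2)^2*(x^2 + 7*x + 12) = (x - 2)^2*(x + 3)*(x + 4)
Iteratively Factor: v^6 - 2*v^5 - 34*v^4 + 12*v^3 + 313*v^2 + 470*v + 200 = (v + 2)*(v^5 - 4*v^4 - 26*v^3 + 64*v^2 + 185*v + 100) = (v - 5)*(v + 2)*(v^4 + v^3 - 21*v^2 - 41*v - 20) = (v - 5)*(v + 1)*(v + 2)*(v^3 - 21*v - 20) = (v - 5)^2*(v + 1)*(v + 2)*(v^2 + 5*v + 4) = (v - 5)^2*(v + 1)*(v + 2)*(v + 4)*(v + 1)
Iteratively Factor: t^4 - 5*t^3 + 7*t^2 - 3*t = (t - 1)*(t^3 - 4*t^2 + 3*t) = t*(t - 1)*(t^2 - 4*t + 3) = t*(t - 1)^2*(t - 3)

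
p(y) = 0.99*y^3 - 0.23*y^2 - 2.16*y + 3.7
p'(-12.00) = 431.04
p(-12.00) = -1714.22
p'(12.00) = 420.00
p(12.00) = 1655.38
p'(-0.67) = -0.52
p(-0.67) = 4.75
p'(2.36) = 13.30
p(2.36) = 10.33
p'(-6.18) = 114.11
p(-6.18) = -225.40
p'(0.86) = -0.36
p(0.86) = 2.30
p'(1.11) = 0.99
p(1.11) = 2.37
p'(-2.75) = 21.57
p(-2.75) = -12.69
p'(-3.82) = 42.94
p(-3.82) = -46.59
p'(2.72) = 18.56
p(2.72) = 16.05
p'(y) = 2.97*y^2 - 0.46*y - 2.16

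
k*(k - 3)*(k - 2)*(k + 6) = k^4 + k^3 - 24*k^2 + 36*k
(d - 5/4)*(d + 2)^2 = d^3 + 11*d^2/4 - d - 5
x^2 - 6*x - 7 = (x - 7)*(x + 1)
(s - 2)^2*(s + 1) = s^3 - 3*s^2 + 4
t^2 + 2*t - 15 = (t - 3)*(t + 5)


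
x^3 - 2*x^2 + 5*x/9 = x*(x - 5/3)*(x - 1/3)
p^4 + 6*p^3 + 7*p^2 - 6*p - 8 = (p - 1)*(p + 1)*(p + 2)*(p + 4)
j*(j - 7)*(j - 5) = j^3 - 12*j^2 + 35*j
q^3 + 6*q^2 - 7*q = q*(q - 1)*(q + 7)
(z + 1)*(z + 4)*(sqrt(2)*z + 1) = sqrt(2)*z^3 + z^2 + 5*sqrt(2)*z^2 + 5*z + 4*sqrt(2)*z + 4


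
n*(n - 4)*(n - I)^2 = n^4 - 4*n^3 - 2*I*n^3 - n^2 + 8*I*n^2 + 4*n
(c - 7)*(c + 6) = c^2 - c - 42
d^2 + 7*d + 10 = (d + 2)*(d + 5)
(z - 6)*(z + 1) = z^2 - 5*z - 6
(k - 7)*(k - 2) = k^2 - 9*k + 14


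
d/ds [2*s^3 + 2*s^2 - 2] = 2*s*(3*s + 2)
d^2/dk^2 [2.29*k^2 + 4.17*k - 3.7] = 4.58000000000000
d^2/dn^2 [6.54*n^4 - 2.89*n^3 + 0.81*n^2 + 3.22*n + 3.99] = 78.48*n^2 - 17.34*n + 1.62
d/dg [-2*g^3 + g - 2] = 1 - 6*g^2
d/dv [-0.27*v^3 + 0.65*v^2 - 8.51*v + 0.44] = -0.81*v^2 + 1.3*v - 8.51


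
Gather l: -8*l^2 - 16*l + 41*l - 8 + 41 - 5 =-8*l^2 + 25*l + 28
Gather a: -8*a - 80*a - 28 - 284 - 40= -88*a - 352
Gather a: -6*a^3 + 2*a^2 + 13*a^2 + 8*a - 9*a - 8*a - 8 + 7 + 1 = -6*a^3 + 15*a^2 - 9*a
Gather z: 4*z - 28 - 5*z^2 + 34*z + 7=-5*z^2 + 38*z - 21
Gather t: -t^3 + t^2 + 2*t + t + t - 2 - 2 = -t^3 + t^2 + 4*t - 4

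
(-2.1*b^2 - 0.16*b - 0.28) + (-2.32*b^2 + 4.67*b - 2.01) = -4.42*b^2 + 4.51*b - 2.29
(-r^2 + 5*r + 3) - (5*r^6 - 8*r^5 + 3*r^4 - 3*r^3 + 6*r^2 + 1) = -5*r^6 + 8*r^5 - 3*r^4 + 3*r^3 - 7*r^2 + 5*r + 2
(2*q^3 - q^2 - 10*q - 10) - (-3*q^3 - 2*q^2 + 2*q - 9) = 5*q^3 + q^2 - 12*q - 1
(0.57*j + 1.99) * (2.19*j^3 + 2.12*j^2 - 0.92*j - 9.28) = 1.2483*j^4 + 5.5665*j^3 + 3.6944*j^2 - 7.1204*j - 18.4672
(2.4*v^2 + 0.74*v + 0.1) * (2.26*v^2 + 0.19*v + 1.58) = 5.424*v^4 + 2.1284*v^3 + 4.1586*v^2 + 1.1882*v + 0.158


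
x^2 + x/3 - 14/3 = (x - 2)*(x + 7/3)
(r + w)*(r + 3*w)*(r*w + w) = r^3*w + 4*r^2*w^2 + r^2*w + 3*r*w^3 + 4*r*w^2 + 3*w^3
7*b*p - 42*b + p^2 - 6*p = (7*b + p)*(p - 6)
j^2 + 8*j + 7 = (j + 1)*(j + 7)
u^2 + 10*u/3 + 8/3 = (u + 4/3)*(u + 2)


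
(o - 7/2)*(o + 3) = o^2 - o/2 - 21/2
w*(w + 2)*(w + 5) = w^3 + 7*w^2 + 10*w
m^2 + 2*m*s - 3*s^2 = (m - s)*(m + 3*s)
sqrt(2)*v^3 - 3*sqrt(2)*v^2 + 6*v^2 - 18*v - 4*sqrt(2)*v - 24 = (v - 4)*(v + 3*sqrt(2))*(sqrt(2)*v + sqrt(2))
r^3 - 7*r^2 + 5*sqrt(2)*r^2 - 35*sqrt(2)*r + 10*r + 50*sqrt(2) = (r - 5)*(r - 2)*(r + 5*sqrt(2))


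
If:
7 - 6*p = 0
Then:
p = 7/6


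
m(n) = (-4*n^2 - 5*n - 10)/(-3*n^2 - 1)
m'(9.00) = -0.03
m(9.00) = 1.55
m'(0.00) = 5.00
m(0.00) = 10.00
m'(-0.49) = 9.08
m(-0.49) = 4.95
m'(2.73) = -0.46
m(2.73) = 2.29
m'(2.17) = -0.78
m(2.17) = 2.62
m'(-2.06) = 0.26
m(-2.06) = 1.21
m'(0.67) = -6.64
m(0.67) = 6.45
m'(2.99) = -0.37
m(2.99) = 2.18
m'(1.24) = -2.62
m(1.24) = 3.98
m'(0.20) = -4.78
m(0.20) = 9.96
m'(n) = 6*n*(-4*n^2 - 5*n - 10)/(-3*n^2 - 1)^2 + (-8*n - 5)/(-3*n^2 - 1) = (-15*n^2 - 52*n + 5)/(9*n^4 + 6*n^2 + 1)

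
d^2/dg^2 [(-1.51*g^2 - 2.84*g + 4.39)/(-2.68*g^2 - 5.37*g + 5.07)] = (-2.66660000000002*g^3 - 66.0807600000001*g^2 - 147.54204*g - 140.2152)/(19.248832*g^6 + 115.708464*g^5 + 122.604372*g^4 - 282.938319*g^3 - 231.941853*g^2 + 414.105939*g - 130.323843)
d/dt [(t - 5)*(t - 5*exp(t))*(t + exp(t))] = (t - 5)*(t - 5*exp(t))*(exp(t) + 1) - (t - 5)*(t + exp(t))*(5*exp(t) - 1) + (t - 5*exp(t))*(t + exp(t))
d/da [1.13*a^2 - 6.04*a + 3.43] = 2.26*a - 6.04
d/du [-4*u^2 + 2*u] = 2 - 8*u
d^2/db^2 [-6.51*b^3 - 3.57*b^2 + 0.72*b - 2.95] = -39.06*b - 7.14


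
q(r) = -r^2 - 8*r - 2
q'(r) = -2*r - 8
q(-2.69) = 12.28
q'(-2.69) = -2.62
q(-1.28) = 6.60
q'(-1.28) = -5.44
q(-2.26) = 10.97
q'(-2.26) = -3.48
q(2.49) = -28.12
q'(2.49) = -12.98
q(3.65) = -44.52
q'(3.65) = -15.30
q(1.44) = -15.59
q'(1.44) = -10.88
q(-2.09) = 10.35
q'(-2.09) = -3.82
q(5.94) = -84.80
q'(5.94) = -19.88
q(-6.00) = 10.00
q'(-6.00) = 4.00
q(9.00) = -155.00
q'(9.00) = -26.00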